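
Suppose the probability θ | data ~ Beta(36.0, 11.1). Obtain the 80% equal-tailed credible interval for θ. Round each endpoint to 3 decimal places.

Posterior: Beta(36.0, 11.1).
Equal-tailed 80% interval: the 0.1 and 0.9 quantiles of Beta(36.0, 11.1).
Posterior mean ≈ 0.764, SD ≈ 0.061; a Normal approximation gives roughly [0.686, 0.843].
Exact: F⁻¹(0.1) = 0.683; F⁻¹(0.9) = 0.840.

[0.683, 0.840]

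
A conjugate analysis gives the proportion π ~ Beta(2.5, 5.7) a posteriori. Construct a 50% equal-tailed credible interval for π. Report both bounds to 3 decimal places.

Posterior: Beta(2.5, 5.7).
Equal-tailed 50% interval: the 0.25 and 0.75 quantiles of Beta(2.5, 5.7).
Posterior mean ≈ 0.305, SD ≈ 0.152; a Normal approximation gives roughly [0.203, 0.407].
Exact: F⁻¹(0.25) = 0.188; F⁻¹(0.75) = 0.405.

[0.188, 0.405]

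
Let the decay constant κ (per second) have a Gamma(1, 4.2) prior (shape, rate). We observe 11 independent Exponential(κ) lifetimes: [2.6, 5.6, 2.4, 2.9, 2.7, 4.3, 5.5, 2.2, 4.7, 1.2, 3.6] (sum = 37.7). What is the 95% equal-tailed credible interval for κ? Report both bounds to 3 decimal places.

Posterior: Gamma(1+11, 4.2+37.7) = Gamma(12, 41.9) (shape, rate).
Equal-tailed 95% interval: Gamma(12, 41.9) quantiles at 0.025 and 0.975.
Posterior mean ≈ 0.286, SD ≈ 0.083; a Normal approximation gives roughly [0.124, 0.448].
Exact: lower = 0.148; upper = 0.470.

[0.148, 0.470]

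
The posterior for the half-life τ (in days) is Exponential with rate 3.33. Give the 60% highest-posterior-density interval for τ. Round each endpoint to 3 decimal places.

The exponential density is strictly decreasing on [0, ∞), so the HPD interval is anchored at 0: [0, q] with P(τ ≤ q) = 0.60.
q = −ln(1 − 0.60) / 3.33 = 0.9163 / 3.33 = 0.275.

[0.000, 0.275]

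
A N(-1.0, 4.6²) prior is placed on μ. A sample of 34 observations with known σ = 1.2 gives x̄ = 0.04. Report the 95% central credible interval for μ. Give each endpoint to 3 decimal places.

Posterior precision = 1/4.6² + 34/1.2² = 0.0473 + 23.6111 = 23.6584, so posterior SD = 0.2056.
Posterior mean = (-1.0/4.6² + 34·0.04/1.2²) / 23.6584 = 0.0379.
Interval: 0.0379 ± 1.960 × 0.2056 → [-0.365, 0.441].

[-0.365, 0.441]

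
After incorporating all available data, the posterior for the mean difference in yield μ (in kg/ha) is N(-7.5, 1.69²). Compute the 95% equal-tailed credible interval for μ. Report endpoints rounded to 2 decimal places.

The posterior is symmetric, so the 95% equal-tailed interval is μ = -7.5 ± z·1.69 with z = 1.960.
Half-width: 1.960 × 1.69 = 3.31.
-7.5 − 3.31 = -10.81; -7.5 + 3.31 = -4.19.

[-10.81, -4.19]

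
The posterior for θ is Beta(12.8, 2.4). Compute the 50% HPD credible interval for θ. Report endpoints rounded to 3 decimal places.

[0.829, 0.942]

The posterior is unimodal and skewed, so the HPD interval has equal density at both endpoints and is the shortest 50% interval.
Solving f(0.829) = f(0.942) with F(0.942) − F(0.829) = 0.50 gives [0.829, 0.942].
For comparison, the equal-tailed interval is [0.789, 0.911]; the HPD is narrower and shifted toward the mode.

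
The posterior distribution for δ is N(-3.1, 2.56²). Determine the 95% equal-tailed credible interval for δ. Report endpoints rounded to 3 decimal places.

The posterior is symmetric, so the 95% equal-tailed interval is δ = -3.1 ± z·2.56 with z = 1.960.
Half-width: 1.960 × 2.56 = 5.018.
-3.1 − 5.018 = -8.118; -3.1 + 5.018 = 1.918.

[-8.118, 1.918]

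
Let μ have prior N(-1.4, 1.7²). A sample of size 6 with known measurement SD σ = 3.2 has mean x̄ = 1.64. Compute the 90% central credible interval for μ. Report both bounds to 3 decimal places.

Posterior precision = 1/1.7² + 6/3.2² = 0.3460 + 0.5859 = 0.9320, so posterior SD = 1.0359.
Posterior mean = (-1.4/1.7² + 6·1.64/3.2²) / 0.9320 = 0.5113.
Interval: 0.5113 ± 1.645 × 1.0359 → [-1.193, 2.215].

[-1.193, 2.215]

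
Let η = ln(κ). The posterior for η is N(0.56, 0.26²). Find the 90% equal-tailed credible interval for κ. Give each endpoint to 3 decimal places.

[1.141, 2.685]

On the log scale the 90% interval is 0.56 ± 1.645 × 0.26 = [0.1323, 0.9877].
Exponentiate: [e^0.1323, e^0.9877] = [1.141, 2.685].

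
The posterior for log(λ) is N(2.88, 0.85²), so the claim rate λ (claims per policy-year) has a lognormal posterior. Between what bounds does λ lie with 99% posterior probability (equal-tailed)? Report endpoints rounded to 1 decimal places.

[2.0, 159.1]

On the log scale the 99% interval is 2.88 ± 2.576 × 0.85 = [0.6905, 5.0695].
Exponentiate: [e^0.6905, e^5.0695] = [2.0, 159.1].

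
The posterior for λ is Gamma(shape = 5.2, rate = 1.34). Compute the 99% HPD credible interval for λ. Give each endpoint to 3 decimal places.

[0.619, 9.017]

The posterior is unimodal and skewed, so the HPD interval has equal density at both endpoints and is the shortest 99% interval.
Solving f(0.619) = f(9.017) with F(9.017) − F(0.619) = 0.99 gives [0.619, 9.017].
For comparison, the equal-tailed interval is [0.870, 9.634]; the HPD is narrower and shifted toward the mode.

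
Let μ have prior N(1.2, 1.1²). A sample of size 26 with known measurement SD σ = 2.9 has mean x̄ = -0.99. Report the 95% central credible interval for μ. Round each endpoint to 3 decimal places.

Posterior precision = 1/1.1² + 26/2.9² = 0.8264 + 3.0916 = 3.9180, so posterior SD = 0.5052.
Posterior mean = (1.2/1.1² + 26·-0.99/2.9²) / 3.9180 = -0.5281.
Interval: -0.5281 ± 1.960 × 0.5052 → [-1.518, 0.462].

[-1.518, 0.462]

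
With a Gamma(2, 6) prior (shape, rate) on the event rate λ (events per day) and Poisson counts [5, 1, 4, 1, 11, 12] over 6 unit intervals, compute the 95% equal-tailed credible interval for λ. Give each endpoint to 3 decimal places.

[2.101, 4.056]

Posterior: Gamma(2+34, 6+6) = Gamma(36, 12) (shape, rate).
Equal-tailed 95% interval: Gamma(36, 12) quantiles at 0.025 and 0.975.
Posterior mean ≈ 3.000, SD ≈ 0.500; a Normal approximation gives roughly [2.020, 3.980].
Exact: lower = 2.101; upper = 4.056.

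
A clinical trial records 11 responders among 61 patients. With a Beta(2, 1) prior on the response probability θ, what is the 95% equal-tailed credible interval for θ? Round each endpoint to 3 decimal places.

Posterior: Beta(2+11, 1+50) = Beta(13, 51).
Equal-tailed 95% interval: the 0.025 and 0.975 quantiles of Beta(13, 51).
Posterior mean ≈ 0.203, SD ≈ 0.050; a Normal approximation gives roughly [0.105, 0.301].
Exact: F⁻¹(0.025) = 0.115; F⁻¹(0.975) = 0.309.

[0.115, 0.309]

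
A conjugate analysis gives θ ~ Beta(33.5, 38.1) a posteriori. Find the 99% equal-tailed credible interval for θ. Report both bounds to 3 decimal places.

Posterior: Beta(33.5, 38.1).
Equal-tailed 99% interval: the 0.005 and 0.995 quantiles of Beta(33.5, 38.1).
Posterior mean ≈ 0.468, SD ≈ 0.059; a Normal approximation gives roughly [0.317, 0.619].
Exact: F⁻¹(0.005) = 0.321; F⁻¹(0.995) = 0.618.

[0.321, 0.618]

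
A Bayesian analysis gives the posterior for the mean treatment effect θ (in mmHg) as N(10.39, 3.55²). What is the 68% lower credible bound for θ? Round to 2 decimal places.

8.73

Need L with P(θ ≥ L) = 0.68: L = 10.39 − z_{0.32}·3.55.
z = 0.468; L = 10.39 − 0.468 × 3.55 = 8.73.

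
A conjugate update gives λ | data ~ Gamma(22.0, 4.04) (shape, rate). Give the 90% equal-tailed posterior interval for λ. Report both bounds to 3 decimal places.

[3.687, 7.485]

Posterior: Gamma(shape 22.0, rate 4.04).
Equal-tailed 90% interval: Gamma(22.0, 4.04) quantiles at 0.05 and 0.95.
Posterior mean ≈ 5.446, SD ≈ 1.161; a Normal approximation gives roughly [3.536, 7.355].
Exact: lower = 3.687; upper = 7.485.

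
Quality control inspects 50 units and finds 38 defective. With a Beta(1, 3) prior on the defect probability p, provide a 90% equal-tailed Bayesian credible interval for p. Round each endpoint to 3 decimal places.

[0.618, 0.817]

Posterior: Beta(1+38, 3+12) = Beta(39, 15).
Equal-tailed 90% interval: the 0.05 and 0.95 quantiles of Beta(39, 15).
Posterior mean ≈ 0.722, SD ≈ 0.060; a Normal approximation gives roughly [0.623, 0.822].
Exact: F⁻¹(0.05) = 0.618; F⁻¹(0.95) = 0.817.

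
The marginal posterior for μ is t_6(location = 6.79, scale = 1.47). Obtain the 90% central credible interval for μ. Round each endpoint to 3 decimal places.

[3.934, 9.646]

The t_6 distribution is symmetric; the 90% interval is 6.79 ± t·1.47 with t_{0.95,6} = 1.943.
Half-width: 1.943 × 1.47 = 2.856.
6.79 − 2.856 = 3.934; 6.79 + 2.856 = 9.646.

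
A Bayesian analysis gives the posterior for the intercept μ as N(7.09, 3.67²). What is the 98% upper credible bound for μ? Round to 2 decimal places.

14.63

Need U with P(μ ≤ U) = 0.98: U = 7.09 + z_{0.02}·3.67.
z = 2.054; U = 7.09 + 2.054 × 3.67 = 14.63.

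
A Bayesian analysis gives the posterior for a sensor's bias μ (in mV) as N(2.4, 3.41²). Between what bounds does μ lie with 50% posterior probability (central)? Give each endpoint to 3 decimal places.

[0.100, 4.700]

The posterior is symmetric, so the 50% equal-tailed interval is μ = 2.4 ± z·3.41 with z = 0.674.
Half-width: 0.674 × 3.41 = 2.300.
2.4 − 2.300 = 0.100; 2.4 + 2.300 = 4.700.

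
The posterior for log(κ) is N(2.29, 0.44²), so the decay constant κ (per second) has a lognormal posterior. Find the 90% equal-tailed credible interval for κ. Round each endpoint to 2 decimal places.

On the log scale the 90% interval is 2.29 ± 1.645 × 0.44 = [1.5663, 3.0137].
Exponentiate: [e^1.5663, e^3.0137] = [4.79, 20.36].

[4.79, 20.36]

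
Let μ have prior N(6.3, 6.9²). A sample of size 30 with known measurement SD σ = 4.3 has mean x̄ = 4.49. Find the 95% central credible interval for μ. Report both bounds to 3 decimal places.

[2.984, 6.042]

Posterior precision = 1/6.9² + 30/4.3² = 0.0210 + 1.6225 = 1.6435, so posterior SD = 0.7800.
Posterior mean = (6.3/6.9² + 30·4.49/4.3²) / 1.6435 = 4.5131.
Interval: 4.5131 ± 1.960 × 0.7800 → [2.984, 6.042].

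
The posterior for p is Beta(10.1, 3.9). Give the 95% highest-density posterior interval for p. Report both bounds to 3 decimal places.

The posterior is unimodal and skewed, so the HPD interval has equal density at both endpoints and is the shortest 95% interval.
Solving f(0.495) = f(0.930) with F(0.930) − F(0.495) = 0.95 gives [0.495, 0.930].
For comparison, the equal-tailed interval is [0.470, 0.913]; the HPD is narrower and shifted toward the mode.

[0.495, 0.930]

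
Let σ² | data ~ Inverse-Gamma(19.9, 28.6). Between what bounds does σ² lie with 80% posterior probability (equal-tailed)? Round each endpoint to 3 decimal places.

Inverse-Gamma(19.9, 28.6) quantiles: F⁻¹(0.1) and F⁻¹(0.9).
Equivalently, 1/σ² ~ Gamma(19.9, rate = 28.6); invert its 0.9 and 0.1 quantiles.
Posterior mean ≈ 1.513, SD ≈ 0.358; a Normal approximation gives roughly [1.055, 1.972].
Exact: lower = 1.109; upper = 1.981.

[1.109, 1.981]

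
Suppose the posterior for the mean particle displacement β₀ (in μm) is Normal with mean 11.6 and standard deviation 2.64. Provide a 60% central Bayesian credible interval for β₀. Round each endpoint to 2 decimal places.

The posterior is symmetric, so the 60% equal-tailed interval is β₀ = 11.6 ± z·2.64 with z = 0.842.
Half-width: 0.842 × 2.64 = 2.22.
11.6 − 2.22 = 9.38; 11.6 + 2.22 = 13.82.

[9.38, 13.82]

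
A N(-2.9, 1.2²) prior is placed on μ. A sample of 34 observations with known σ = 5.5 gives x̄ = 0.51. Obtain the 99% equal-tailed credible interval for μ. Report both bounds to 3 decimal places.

[-2.702, 1.118]

Posterior precision = 1/1.2² + 34/5.5² = 0.6944 + 1.1240 = 1.8184, so posterior SD = 0.7416.
Posterior mean = (-2.9/1.2² + 34·0.51/5.5²) / 1.8184 = -0.7923.
Interval: -0.7923 ± 2.576 × 0.7416 → [-2.702, 1.118].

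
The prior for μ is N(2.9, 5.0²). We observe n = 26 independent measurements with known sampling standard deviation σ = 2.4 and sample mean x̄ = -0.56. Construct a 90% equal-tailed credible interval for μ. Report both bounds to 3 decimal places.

[-1.300, 0.241]

Posterior precision = 1/5.0² + 26/2.4² = 0.0400 + 4.5139 = 4.5539, so posterior SD = 0.4686.
Posterior mean = (2.9/5.0² + 26·-0.56/2.4²) / 4.5539 = -0.5296.
Interval: -0.5296 ± 1.645 × 0.4686 → [-1.300, 0.241].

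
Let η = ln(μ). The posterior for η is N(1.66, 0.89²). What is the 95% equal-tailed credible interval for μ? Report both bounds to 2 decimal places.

On the log scale the 95% interval is 1.66 ± 1.960 × 0.89 = [-0.0844, 3.4044].
Exponentiate: [e^-0.0844, e^3.4044] = [0.92, 30.10].

[0.92, 30.10]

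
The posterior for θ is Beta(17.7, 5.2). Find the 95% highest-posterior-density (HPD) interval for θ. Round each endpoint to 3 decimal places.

[0.604, 0.928]

The posterior is unimodal and skewed, so the HPD interval has equal density at both endpoints and is the shortest 95% interval.
Solving f(0.604) = f(0.928) with F(0.928) − F(0.604) = 0.95 gives [0.604, 0.928].
For comparison, the equal-tailed interval is [0.585, 0.916]; the HPD is narrower and shifted toward the mode.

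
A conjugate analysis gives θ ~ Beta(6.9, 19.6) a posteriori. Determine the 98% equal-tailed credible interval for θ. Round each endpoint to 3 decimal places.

Posterior: Beta(6.9, 19.6).
Equal-tailed 98% interval: the 0.01 and 0.99 quantiles of Beta(6.9, 19.6).
Posterior mean ≈ 0.260, SD ≈ 0.084; a Normal approximation gives roughly [0.066, 0.455].
Exact: F⁻¹(0.01) = 0.096; F⁻¹(0.99) = 0.476.

[0.096, 0.476]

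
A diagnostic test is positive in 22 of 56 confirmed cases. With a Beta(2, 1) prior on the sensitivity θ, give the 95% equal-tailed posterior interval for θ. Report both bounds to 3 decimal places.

Posterior: Beta(2+22, 1+34) = Beta(24, 35).
Equal-tailed 95% interval: the 0.025 and 0.975 quantiles of Beta(24, 35).
Posterior mean ≈ 0.407, SD ≈ 0.063; a Normal approximation gives roughly [0.282, 0.531].
Exact: F⁻¹(0.025) = 0.286; F⁻¹(0.975) = 0.534.

[0.286, 0.534]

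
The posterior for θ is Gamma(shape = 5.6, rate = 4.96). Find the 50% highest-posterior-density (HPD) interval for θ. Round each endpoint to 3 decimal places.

[0.661, 1.257]

The posterior is unimodal and skewed, so the HPD interval has equal density at both endpoints and is the shortest 50% interval.
Solving f(0.661) = f(1.257) with F(1.257) − F(0.661) = 0.50 gives [0.661, 1.257].
For comparison, the equal-tailed interval is [0.782, 1.404]; the HPD is narrower and shifted toward the mode.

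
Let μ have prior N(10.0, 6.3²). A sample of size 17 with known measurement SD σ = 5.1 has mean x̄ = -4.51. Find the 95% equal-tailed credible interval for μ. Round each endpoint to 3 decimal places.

Posterior precision = 1/6.3² + 17/5.1² = 0.0252 + 0.6536 = 0.6788, so posterior SD = 1.2138.
Posterior mean = (10.0/6.3² + 17·-4.51/5.1²) / 0.6788 = -3.9714.
Interval: -3.9714 ± 1.960 × 1.2138 → [-6.350, -1.592].

[-6.350, -1.592]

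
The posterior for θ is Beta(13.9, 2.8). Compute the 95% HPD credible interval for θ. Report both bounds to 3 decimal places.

The posterior is unimodal and skewed, so the HPD interval has equal density at both endpoints and is the shortest 95% interval.
Solving f(0.659) = f(0.980) with F(0.980) − F(0.659) = 0.95 gives [0.659, 0.980].
For comparison, the equal-tailed interval is [0.626, 0.964]; the HPD is narrower and shifted toward the mode.

[0.659, 0.980]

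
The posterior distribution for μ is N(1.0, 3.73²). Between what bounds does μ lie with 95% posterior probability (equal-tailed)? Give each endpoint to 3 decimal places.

The posterior is symmetric, so the 95% equal-tailed interval is μ = 1.0 ± z·3.73 with z = 1.960.
Half-width: 1.960 × 3.73 = 7.311.
1.0 − 7.311 = -6.311; 1.0 + 7.311 = 8.311.

[-6.311, 8.311]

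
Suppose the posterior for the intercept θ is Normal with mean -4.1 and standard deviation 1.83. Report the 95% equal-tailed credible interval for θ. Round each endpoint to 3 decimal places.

The posterior is symmetric, so the 95% equal-tailed interval is θ = -4.1 ± z·1.83 with z = 1.960.
Half-width: 1.960 × 1.83 = 3.587.
-4.1 − 3.587 = -7.687; -4.1 + 3.587 = -0.513.

[-7.687, -0.513]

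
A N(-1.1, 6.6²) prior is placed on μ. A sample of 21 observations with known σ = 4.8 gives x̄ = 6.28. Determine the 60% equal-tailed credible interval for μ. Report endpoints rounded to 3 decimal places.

Posterior precision = 1/6.6² + 21/4.8² = 0.0230 + 0.9115 = 0.9344, so posterior SD = 1.0345.
Posterior mean = (-1.1/6.6² + 21·6.28/4.8²) / 0.9344 = 6.0987.
Interval: 6.0987 ± 0.842 × 1.0345 → [5.228, 6.969].

[5.228, 6.969]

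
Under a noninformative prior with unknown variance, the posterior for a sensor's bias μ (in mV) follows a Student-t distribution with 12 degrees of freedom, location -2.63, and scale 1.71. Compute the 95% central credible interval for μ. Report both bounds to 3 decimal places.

The t_12 distribution is symmetric; the 95% interval is -2.63 ± t·1.71 with t_{0.975,12} = 2.179.
Half-width: 2.179 × 1.71 = 3.726.
-2.63 − 3.726 = -6.356; -2.63 + 3.726 = 1.096.

[-6.356, 1.096]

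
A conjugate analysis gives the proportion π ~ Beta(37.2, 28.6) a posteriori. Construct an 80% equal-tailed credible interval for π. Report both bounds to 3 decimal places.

[0.487, 0.643]

Posterior: Beta(37.2, 28.6).
Equal-tailed 80% interval: the 0.1 and 0.9 quantiles of Beta(37.2, 28.6).
Posterior mean ≈ 0.565, SD ≈ 0.061; a Normal approximation gives roughly [0.488, 0.643].
Exact: F⁻¹(0.1) = 0.487; F⁻¹(0.9) = 0.643.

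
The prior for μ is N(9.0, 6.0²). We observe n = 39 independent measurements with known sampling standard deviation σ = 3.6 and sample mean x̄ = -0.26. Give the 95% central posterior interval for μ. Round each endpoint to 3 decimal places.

[-1.300, 0.949]

Posterior precision = 1/6.0² + 39/3.6² = 0.0278 + 3.0093 = 3.0370, so posterior SD = 0.5738.
Posterior mean = (9.0/6.0² + 39·-0.26/3.6²) / 3.0370 = -0.1753.
Interval: -0.1753 ± 1.960 × 0.5738 → [-1.300, 0.949].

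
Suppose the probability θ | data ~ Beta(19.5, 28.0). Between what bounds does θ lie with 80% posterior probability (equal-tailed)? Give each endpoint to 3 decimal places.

Posterior: Beta(19.5, 28.0).
Equal-tailed 80% interval: the 0.1 and 0.9 quantiles of Beta(19.5, 28.0).
Posterior mean ≈ 0.411, SD ≈ 0.071; a Normal approximation gives roughly [0.320, 0.501].
Exact: F⁻¹(0.1) = 0.320; F⁻¹(0.9) = 0.502.

[0.320, 0.502]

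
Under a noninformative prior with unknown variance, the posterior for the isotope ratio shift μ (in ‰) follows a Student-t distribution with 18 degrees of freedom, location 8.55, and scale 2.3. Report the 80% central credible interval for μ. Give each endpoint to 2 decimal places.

[5.49, 11.61]

The t_18 distribution is symmetric; the 80% interval is 8.55 ± t·2.3 with t_{0.9,18} = 1.330.
Half-width: 1.330 × 2.3 = 3.06.
8.55 − 3.06 = 5.49; 8.55 + 3.06 = 11.61.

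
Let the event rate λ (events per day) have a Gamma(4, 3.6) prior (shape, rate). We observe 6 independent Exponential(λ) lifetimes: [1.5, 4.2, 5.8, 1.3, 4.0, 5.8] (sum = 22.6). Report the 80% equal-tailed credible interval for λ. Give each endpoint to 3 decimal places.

[0.237, 0.542]

Posterior: Gamma(4+6, 3.6+22.6) = Gamma(10, 26.2) (shape, rate).
Equal-tailed 80% interval: Gamma(10, 26.2) quantiles at 0.1 and 0.9.
Posterior mean ≈ 0.382, SD ≈ 0.121; a Normal approximation gives roughly [0.227, 0.536].
Exact: lower = 0.237; upper = 0.542.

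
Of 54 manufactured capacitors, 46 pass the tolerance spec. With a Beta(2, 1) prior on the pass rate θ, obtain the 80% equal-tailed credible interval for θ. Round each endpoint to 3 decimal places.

[0.778, 0.901]

Posterior: Beta(2+46, 1+8) = Beta(48, 9).
Equal-tailed 80% interval: the 0.1 and 0.9 quantiles of Beta(48, 9).
Posterior mean ≈ 0.842, SD ≈ 0.048; a Normal approximation gives roughly [0.781, 0.903].
Exact: F⁻¹(0.1) = 0.778; F⁻¹(0.9) = 0.901.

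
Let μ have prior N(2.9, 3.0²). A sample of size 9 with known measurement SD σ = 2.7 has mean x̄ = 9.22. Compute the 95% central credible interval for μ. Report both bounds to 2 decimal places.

[7.01, 10.39]

Posterior precision = 1/3.0² + 9/2.7² = 0.1111 + 1.2346 = 1.3457, so posterior SD = 0.8620.
Posterior mean = (2.9/3.0² + 9·9.22/2.7²) / 1.3457 = 8.6982.
Interval: 8.6982 ± 1.960 × 0.8620 → [7.01, 10.39].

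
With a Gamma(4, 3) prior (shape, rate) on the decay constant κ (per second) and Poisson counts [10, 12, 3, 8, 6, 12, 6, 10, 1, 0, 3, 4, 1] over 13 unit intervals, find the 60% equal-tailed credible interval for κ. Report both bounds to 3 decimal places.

[4.524, 5.463]

Posterior: Gamma(4+76, 3+13) = Gamma(80, 16) (shape, rate).
Equal-tailed 60% interval: Gamma(80, 16) quantiles at 0.2 and 0.8.
Posterior mean ≈ 5.000, SD ≈ 0.559; a Normal approximation gives roughly [4.530, 5.470].
Exact: lower = 4.524; upper = 5.463.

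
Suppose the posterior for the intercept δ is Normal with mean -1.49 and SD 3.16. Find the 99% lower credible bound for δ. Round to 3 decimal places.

-8.841

Need L with P(δ ≥ L) = 0.99: L = -1.49 − z_{0.01}·3.16.
z = 2.326; L = -1.49 − 2.326 × 3.16 = -8.841.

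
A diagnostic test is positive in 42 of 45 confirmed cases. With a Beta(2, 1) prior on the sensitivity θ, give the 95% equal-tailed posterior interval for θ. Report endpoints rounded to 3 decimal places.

[0.825, 0.976]

Posterior: Beta(2+42, 1+3) = Beta(44, 4).
Equal-tailed 95% interval: the 0.025 and 0.975 quantiles of Beta(44, 4).
Posterior mean ≈ 0.917, SD ≈ 0.039; a Normal approximation gives roughly [0.839, 0.994].
Exact: F⁻¹(0.025) = 0.825; F⁻¹(0.975) = 0.976.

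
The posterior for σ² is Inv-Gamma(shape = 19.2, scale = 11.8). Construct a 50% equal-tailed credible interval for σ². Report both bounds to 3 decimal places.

Inverse-Gamma(19.2, 11.8) quantiles: F⁻¹(0.25) and F⁻¹(0.75).
Equivalently, 1/σ² ~ Gamma(19.2, rate = 11.8); invert its 0.75 and 0.25 quantiles.
Posterior mean ≈ 0.648, SD ≈ 0.156; a Normal approximation gives roughly [0.543, 0.754].
Exact: lower = 0.538; upper = 0.733.

[0.538, 0.733]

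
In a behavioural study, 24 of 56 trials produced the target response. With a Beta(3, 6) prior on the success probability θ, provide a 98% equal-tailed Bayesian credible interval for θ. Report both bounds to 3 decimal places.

Posterior: Beta(3+24, 6+32) = Beta(27, 38).
Equal-tailed 98% interval: the 0.01 and 0.99 quantiles of Beta(27, 38).
Posterior mean ≈ 0.415, SD ≈ 0.061; a Normal approximation gives roughly [0.274, 0.556].
Exact: F⁻¹(0.01) = 0.279; F⁻¹(0.99) = 0.559.

[0.279, 0.559]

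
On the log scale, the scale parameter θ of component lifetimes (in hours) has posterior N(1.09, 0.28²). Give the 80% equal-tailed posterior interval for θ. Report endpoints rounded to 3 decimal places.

On the log scale the 80% interval is 1.09 ± 1.282 × 0.28 = [0.7312, 1.4488].
Exponentiate: [e^0.7312, e^1.4488] = [2.078, 4.258].

[2.078, 4.258]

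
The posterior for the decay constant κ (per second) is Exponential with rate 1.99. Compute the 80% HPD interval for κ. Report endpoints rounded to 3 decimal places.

[0.000, 0.809]

The exponential density is strictly decreasing on [0, ∞), so the HPD interval is anchored at 0: [0, q] with P(κ ≤ q) = 0.80.
q = −ln(1 − 0.80) / 1.99 = 1.6094 / 1.99 = 0.809.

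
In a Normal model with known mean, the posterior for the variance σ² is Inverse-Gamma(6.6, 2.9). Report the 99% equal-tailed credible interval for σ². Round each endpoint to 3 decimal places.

[0.193, 1.582]

Inverse-Gamma(6.6, 2.9) quantiles: F⁻¹(0.005) and F⁻¹(0.995).
Equivalently, 1/σ² ~ Gamma(6.6, rate = 2.9); invert its 0.995 and 0.005 quantiles.
Posterior mean ≈ 0.518, SD ≈ 0.241; a Normal approximation gives roughly [-0.104, 1.140].
Exact: lower = 0.193; upper = 1.582.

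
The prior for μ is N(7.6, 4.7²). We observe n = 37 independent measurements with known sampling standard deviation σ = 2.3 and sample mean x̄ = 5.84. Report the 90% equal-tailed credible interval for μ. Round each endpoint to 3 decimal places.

Posterior precision = 1/4.7² + 37/2.3² = 0.0453 + 6.9943 = 7.0396, so posterior SD = 0.3769.
Posterior mean = (7.6/4.7² + 37·5.84/2.3²) / 7.0396 = 5.8513.
Interval: 5.8513 ± 1.645 × 0.3769 → [5.231, 6.471].

[5.231, 6.471]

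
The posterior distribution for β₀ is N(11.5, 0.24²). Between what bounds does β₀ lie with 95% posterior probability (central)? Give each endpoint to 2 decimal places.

[11.03, 11.97]

The posterior is symmetric, so the 95% equal-tailed interval is β₀ = 11.5 ± z·0.24 with z = 1.960.
Half-width: 1.960 × 0.24 = 0.47.
11.5 − 0.47 = 11.03; 11.5 + 0.47 = 11.97.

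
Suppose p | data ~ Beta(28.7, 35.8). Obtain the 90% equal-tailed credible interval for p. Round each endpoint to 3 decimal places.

Posterior: Beta(28.7, 35.8).
Equal-tailed 90% interval: the 0.05 and 0.95 quantiles of Beta(28.7, 35.8).
Posterior mean ≈ 0.445, SD ≈ 0.061; a Normal approximation gives roughly [0.344, 0.546].
Exact: F⁻¹(0.05) = 0.345; F⁻¹(0.95) = 0.547.

[0.345, 0.547]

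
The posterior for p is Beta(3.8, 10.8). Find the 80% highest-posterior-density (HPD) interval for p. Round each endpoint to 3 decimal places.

[0.103, 0.384]

The posterior is unimodal and skewed, so the HPD interval has equal density at both endpoints and is the shortest 80% interval.
Solving f(0.103) = f(0.384) with F(0.384) − F(0.103) = 0.80 gives [0.103, 0.384].
For comparison, the equal-tailed interval is [0.124, 0.412]; the HPD is narrower and shifted toward the mode.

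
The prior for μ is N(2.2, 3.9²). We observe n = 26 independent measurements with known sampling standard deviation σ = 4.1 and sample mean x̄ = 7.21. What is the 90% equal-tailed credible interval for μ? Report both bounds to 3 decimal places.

[5.710, 8.301]

Posterior precision = 1/3.9² + 26/4.1² = 0.0657 + 1.5467 = 1.6124, so posterior SD = 0.7875.
Posterior mean = (2.2/3.9² + 26·7.21/4.1²) / 1.6124 = 7.0057.
Interval: 7.0057 ± 1.645 × 0.7875 → [5.710, 8.301].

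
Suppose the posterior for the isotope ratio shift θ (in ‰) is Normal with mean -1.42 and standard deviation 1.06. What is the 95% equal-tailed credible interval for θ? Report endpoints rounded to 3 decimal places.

[-3.498, 0.658]

The posterior is symmetric, so the 95% equal-tailed interval is θ = -1.42 ± z·1.06 with z = 1.960.
Half-width: 1.960 × 1.06 = 2.078.
-1.42 − 2.078 = -3.498; -1.42 + 2.078 = 0.658.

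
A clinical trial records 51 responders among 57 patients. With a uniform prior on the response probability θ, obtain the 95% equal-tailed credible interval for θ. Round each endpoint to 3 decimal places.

[0.788, 0.950]

Posterior: Beta(1+51, 1+6) = Beta(52, 7).
Equal-tailed 95% interval: the 0.025 and 0.975 quantiles of Beta(52, 7).
Posterior mean ≈ 0.881, SD ≈ 0.042; a Normal approximation gives roughly [0.800, 0.963].
Exact: F⁻¹(0.025) = 0.788; F⁻¹(0.975) = 0.950.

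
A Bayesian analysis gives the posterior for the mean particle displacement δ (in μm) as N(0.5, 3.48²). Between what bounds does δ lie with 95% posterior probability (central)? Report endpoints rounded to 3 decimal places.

The posterior is symmetric, so the 95% equal-tailed interval is δ = 0.5 ± z·3.48 with z = 1.960.
Half-width: 1.960 × 3.48 = 6.821.
0.5 − 6.821 = -6.321; 0.5 + 6.821 = 7.321.

[-6.321, 7.321]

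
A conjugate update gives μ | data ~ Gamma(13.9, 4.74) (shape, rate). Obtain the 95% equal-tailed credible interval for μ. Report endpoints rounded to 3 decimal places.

Posterior: Gamma(shape 13.9, rate 4.74).
Equal-tailed 95% interval: Gamma(13.9, 4.74) quantiles at 0.025 and 0.975.
Posterior mean ≈ 2.932, SD ≈ 0.787; a Normal approximation gives roughly [1.391, 4.474].
Exact: lower = 1.599; upper = 4.663.

[1.599, 4.663]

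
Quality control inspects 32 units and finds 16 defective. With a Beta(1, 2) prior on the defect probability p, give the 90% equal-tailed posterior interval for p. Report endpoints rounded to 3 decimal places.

Posterior: Beta(1+16, 2+16) = Beta(17, 18).
Equal-tailed 90% interval: the 0.05 and 0.95 quantiles of Beta(17, 18).
Posterior mean ≈ 0.486, SD ≈ 0.083; a Normal approximation gives roughly [0.349, 0.623].
Exact: F⁻¹(0.05) = 0.349; F⁻¹(0.95) = 0.623.

[0.349, 0.623]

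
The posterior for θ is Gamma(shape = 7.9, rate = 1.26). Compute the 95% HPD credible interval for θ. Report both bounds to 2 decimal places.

[2.31, 10.71]

The posterior is unimodal and skewed, so the HPD interval has equal density at both endpoints and is the shortest 95% interval.
Solving f(2.31) = f(10.71) with F(10.71) − F(2.31) = 0.95 gives [2.31, 10.71].
For comparison, the equal-tailed interval is [2.69, 11.34]; the HPD is narrower and shifted toward the mode.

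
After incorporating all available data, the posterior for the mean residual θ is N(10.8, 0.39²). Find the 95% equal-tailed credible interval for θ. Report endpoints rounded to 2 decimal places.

The posterior is symmetric, so the 95% equal-tailed interval is θ = 10.8 ± z·0.39 with z = 1.960.
Half-width: 1.960 × 0.39 = 0.76.
10.8 − 0.76 = 10.04; 10.8 + 0.76 = 11.56.

[10.04, 11.56]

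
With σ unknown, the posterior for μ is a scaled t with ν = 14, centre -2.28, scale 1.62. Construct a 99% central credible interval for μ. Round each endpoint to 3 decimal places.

The t_14 distribution is symmetric; the 99% interval is -2.28 ± t·1.62 with t_{0.995,14} = 2.977.
Half-width: 2.977 × 1.62 = 4.822.
-2.28 − 4.822 = -7.102; -2.28 + 4.822 = 2.542.

[-7.102, 2.542]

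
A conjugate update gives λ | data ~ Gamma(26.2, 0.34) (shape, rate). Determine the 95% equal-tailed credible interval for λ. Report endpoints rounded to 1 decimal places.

[50.4, 109.2]

Posterior: Gamma(shape 26.2, rate 0.34).
Equal-tailed 95% interval: Gamma(26.2, 0.34) quantiles at 0.025 and 0.975.
Posterior mean ≈ 77.1, SD ≈ 15.1; a Normal approximation gives roughly [47.6, 106.6].
Exact: lower = 50.4; upper = 109.2.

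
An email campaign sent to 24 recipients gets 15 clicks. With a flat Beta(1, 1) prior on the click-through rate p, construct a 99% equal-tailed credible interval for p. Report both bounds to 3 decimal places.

Posterior: Beta(1+15, 1+9) = Beta(16, 10).
Equal-tailed 99% interval: the 0.005 and 0.995 quantiles of Beta(16, 10).
Posterior mean ≈ 0.615, SD ≈ 0.094; a Normal approximation gives roughly [0.374, 0.857].
Exact: F⁻¹(0.005) = 0.367; F⁻¹(0.995) = 0.832.

[0.367, 0.832]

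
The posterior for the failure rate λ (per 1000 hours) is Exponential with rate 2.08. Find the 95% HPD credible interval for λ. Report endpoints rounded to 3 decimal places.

[0.000, 1.440]

The exponential density is strictly decreasing on [0, ∞), so the HPD interval is anchored at 0: [0, q] with P(λ ≤ q) = 0.95.
q = −ln(1 − 0.95) / 2.08 = 2.9957 / 2.08 = 1.440.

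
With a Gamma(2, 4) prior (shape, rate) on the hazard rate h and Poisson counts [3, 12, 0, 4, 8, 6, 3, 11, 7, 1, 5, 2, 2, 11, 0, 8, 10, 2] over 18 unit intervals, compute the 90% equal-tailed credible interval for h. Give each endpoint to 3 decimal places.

[3.699, 5.170]

Posterior: Gamma(2+95, 4+18) = Gamma(97, 22) (shape, rate).
Equal-tailed 90% interval: Gamma(97, 22) quantiles at 0.05 and 0.95.
Posterior mean ≈ 4.409, SD ≈ 0.448; a Normal approximation gives roughly [3.673, 5.145].
Exact: lower = 3.699; upper = 5.170.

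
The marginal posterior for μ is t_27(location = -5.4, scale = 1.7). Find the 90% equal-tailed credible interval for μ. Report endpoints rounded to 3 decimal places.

[-8.296, -2.504]

The t_27 distribution is symmetric; the 90% interval is -5.4 ± t·1.7 with t_{0.95,27} = 1.703.
Half-width: 1.703 × 1.7 = 2.896.
-5.4 − 2.896 = -8.296; -5.4 + 2.896 = -2.504.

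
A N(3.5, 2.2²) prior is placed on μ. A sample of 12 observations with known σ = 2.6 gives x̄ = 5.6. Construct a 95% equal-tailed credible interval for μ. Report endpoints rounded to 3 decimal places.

Posterior precision = 1/2.2² + 12/2.6² = 0.2066 + 1.7751 = 1.9818, so posterior SD = 0.7104.
Posterior mean = (3.5/2.2² + 12·5.6/2.6²) / 1.9818 = 5.3811.
Interval: 5.3811 ± 1.960 × 0.7104 → [3.989, 6.773].

[3.989, 6.773]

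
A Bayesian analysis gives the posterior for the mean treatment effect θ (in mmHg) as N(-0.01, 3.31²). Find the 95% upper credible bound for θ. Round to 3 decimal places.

Need U with P(θ ≤ U) = 0.95: U = -0.01 + z_{0.05}·3.31.
z = 1.645; U = -0.01 + 1.645 × 3.31 = 5.434.

5.434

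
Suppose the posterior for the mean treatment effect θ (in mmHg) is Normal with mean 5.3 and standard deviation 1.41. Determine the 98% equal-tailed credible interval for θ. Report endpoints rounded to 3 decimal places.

The posterior is symmetric, so the 98% equal-tailed interval is θ = 5.3 ± z·1.41 with z = 2.326.
Half-width: 2.326 × 1.41 = 3.280.
5.3 − 3.280 = 2.020; 5.3 + 3.280 = 8.580.

[2.020, 8.580]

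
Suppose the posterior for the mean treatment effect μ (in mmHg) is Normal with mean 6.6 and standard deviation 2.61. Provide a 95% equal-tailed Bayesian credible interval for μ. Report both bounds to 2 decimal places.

[1.48, 11.72]

The posterior is symmetric, so the 95% equal-tailed interval is μ = 6.6 ± z·2.61 with z = 1.960.
Half-width: 1.960 × 2.61 = 5.12.
6.6 − 5.12 = 1.48; 6.6 + 5.12 = 11.72.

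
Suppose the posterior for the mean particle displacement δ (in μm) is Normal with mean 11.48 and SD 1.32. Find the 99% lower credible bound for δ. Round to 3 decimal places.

Need L with P(δ ≥ L) = 0.99: L = 11.48 − z_{0.01}·1.32.
z = 2.326; L = 11.48 − 2.326 × 1.32 = 8.409.

8.409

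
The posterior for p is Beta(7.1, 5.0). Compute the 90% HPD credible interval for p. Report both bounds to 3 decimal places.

The posterior is unimodal and skewed, so the HPD interval has equal density at both endpoints and is the shortest 90% interval.
Solving f(0.365) = f(0.812) with F(0.812) − F(0.365) = 0.90 gives [0.365, 0.812].
For comparison, the equal-tailed interval is [0.354, 0.802]; the HPD is narrower and shifted toward the mode.

[0.365, 0.812]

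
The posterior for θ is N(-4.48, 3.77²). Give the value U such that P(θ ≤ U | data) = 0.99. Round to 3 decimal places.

4.290

Need U with P(θ ≤ U) = 0.99: U = -4.48 + z_{0.01}·3.77.
z = 2.326; U = -4.48 + 2.326 × 3.77 = 4.290.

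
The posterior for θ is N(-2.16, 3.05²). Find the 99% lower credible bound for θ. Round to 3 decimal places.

-9.255

Need L with P(θ ≥ L) = 0.99: L = -2.16 − z_{0.01}·3.05.
z = 2.326; L = -2.16 − 2.326 × 3.05 = -9.255.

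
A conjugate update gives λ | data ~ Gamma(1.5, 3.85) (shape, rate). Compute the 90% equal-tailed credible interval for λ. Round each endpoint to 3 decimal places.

Posterior: Gamma(shape 1.5, rate 3.85).
Equal-tailed 90% interval: Gamma(1.5, 3.85) quantiles at 0.05 and 0.95.
Posterior mean ≈ 0.390, SD ≈ 0.318; a Normal approximation gives roughly [-0.134, 0.913].
Exact: lower = 0.046; upper = 1.015.

[0.046, 1.015]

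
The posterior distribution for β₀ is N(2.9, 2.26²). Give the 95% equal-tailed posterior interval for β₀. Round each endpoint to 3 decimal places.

The posterior is symmetric, so the 95% equal-tailed interval is β₀ = 2.9 ± z·2.26 with z = 1.960.
Half-width: 1.960 × 2.26 = 4.430.
2.9 − 4.430 = -1.530; 2.9 + 4.430 = 7.330.

[-1.530, 7.330]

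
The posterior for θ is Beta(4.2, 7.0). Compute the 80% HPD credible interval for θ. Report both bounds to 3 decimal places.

The posterior is unimodal and skewed, so the HPD interval has equal density at both endpoints and is the shortest 80% interval.
Solving f(0.182) = f(0.543) with F(0.543) − F(0.182) = 0.80 gives [0.182, 0.543].
For comparison, the equal-tailed interval is [0.199, 0.562]; the HPD is narrower and shifted toward the mode.

[0.182, 0.543]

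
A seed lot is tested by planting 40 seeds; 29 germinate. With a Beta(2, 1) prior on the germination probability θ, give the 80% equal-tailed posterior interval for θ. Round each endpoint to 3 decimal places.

Posterior: Beta(2+29, 1+11) = Beta(31, 12).
Equal-tailed 80% interval: the 0.1 and 0.9 quantiles of Beta(31, 12).
Posterior mean ≈ 0.721, SD ≈ 0.068; a Normal approximation gives roughly [0.634, 0.808].
Exact: F⁻¹(0.1) = 0.632; F⁻¹(0.9) = 0.806.

[0.632, 0.806]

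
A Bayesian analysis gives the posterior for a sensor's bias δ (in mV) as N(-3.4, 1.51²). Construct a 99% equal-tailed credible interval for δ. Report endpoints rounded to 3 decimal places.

[-7.290, 0.490]

The posterior is symmetric, so the 99% equal-tailed interval is δ = -3.4 ± z·1.51 with z = 2.576.
Half-width: 2.576 × 1.51 = 3.890.
-3.4 − 3.890 = -7.290; -3.4 + 3.890 = 0.490.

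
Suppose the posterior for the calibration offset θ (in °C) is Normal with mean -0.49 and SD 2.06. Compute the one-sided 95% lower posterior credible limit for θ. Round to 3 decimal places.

-3.878

Need L with P(θ ≥ L) = 0.95: L = -0.49 − z_{0.05}·2.06.
z = 1.645; L = -0.49 − 1.645 × 2.06 = -3.878.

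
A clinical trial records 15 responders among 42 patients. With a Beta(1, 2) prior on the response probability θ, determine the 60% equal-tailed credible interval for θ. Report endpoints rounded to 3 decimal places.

Posterior: Beta(1+15, 2+27) = Beta(16, 29).
Equal-tailed 60% interval: the 0.2 and 0.8 quantiles of Beta(16, 29).
Posterior mean ≈ 0.356, SD ≈ 0.071; a Normal approximation gives roughly [0.296, 0.415].
Exact: F⁻¹(0.2) = 0.295; F⁻¹(0.8) = 0.415.

[0.295, 0.415]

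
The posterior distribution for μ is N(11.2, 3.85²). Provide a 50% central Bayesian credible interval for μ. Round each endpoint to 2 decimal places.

[8.60, 13.80]

The posterior is symmetric, so the 50% equal-tailed interval is μ = 11.2 ± z·3.85 with z = 0.674.
Half-width: 0.674 × 3.85 = 2.60.
11.2 − 2.60 = 8.60; 11.2 + 2.60 = 13.80.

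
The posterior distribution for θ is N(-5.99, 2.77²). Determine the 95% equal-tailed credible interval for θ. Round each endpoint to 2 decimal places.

The posterior is symmetric, so the 95% equal-tailed interval is θ = -5.99 ± z·2.77 with z = 1.960.
Half-width: 1.960 × 2.77 = 5.43.
-5.99 − 5.43 = -11.42; -5.99 + 5.43 = -0.56.

[-11.42, -0.56]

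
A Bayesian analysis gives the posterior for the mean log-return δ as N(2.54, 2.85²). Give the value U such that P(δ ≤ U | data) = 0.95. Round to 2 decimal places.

Need U with P(δ ≤ U) = 0.95: U = 2.54 + z_{0.05}·2.85.
z = 1.645; U = 2.54 + 1.645 × 2.85 = 7.23.

7.23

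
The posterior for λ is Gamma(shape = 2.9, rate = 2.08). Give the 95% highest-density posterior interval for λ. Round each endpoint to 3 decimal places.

[0.129, 3.001]

The posterior is unimodal and skewed, so the HPD interval has equal density at both endpoints and is the shortest 95% interval.
Solving f(0.129) = f(3.001) with F(3.001) − F(0.129) = 0.95 gives [0.129, 3.001].
For comparison, the equal-tailed interval is [0.277, 3.397]; the HPD is narrower and shifted toward the mode.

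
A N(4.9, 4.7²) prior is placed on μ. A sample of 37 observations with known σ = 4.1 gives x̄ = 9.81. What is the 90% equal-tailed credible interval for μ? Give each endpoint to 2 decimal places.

Posterior precision = 1/4.7² + 37/4.1² = 0.0453 + 2.2011 = 2.2463, so posterior SD = 0.6672.
Posterior mean = (4.9/4.7² + 37·9.81/4.1²) / 2.2463 = 9.7111.
Interval: 9.7111 ± 1.645 × 0.6672 → [8.61, 10.81].

[8.61, 10.81]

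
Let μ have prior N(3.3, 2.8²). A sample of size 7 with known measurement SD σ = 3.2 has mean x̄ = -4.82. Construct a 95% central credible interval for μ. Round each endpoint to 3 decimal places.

[-5.719, -1.367]

Posterior precision = 1/2.8² + 7/3.2² = 0.1276 + 0.6836 = 0.8111, so posterior SD = 1.1103.
Posterior mean = (3.3/2.8² + 7·-4.82/3.2²) / 0.8111 = -3.5431.
Interval: -3.5431 ± 1.960 × 1.1103 → [-5.719, -1.367].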